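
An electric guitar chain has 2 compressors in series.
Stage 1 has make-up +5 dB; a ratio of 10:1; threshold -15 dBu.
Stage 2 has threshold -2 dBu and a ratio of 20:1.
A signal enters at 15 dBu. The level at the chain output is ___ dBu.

Stage 1: 30 dB above -15 dBu, reduced 10:1 to 3 dB above → -12 dBu; +5 dB make-up → -7 dBu.
Stage 2: below threshold (-7 ≤ -2); passes unchanged; output -7 dBu.

-7 dBu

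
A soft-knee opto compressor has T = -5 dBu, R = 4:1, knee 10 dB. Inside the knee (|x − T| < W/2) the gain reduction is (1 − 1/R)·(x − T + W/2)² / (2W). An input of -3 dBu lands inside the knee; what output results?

-4.8375 dBu

x − T + W/2 = -3 − (-5) + 5 = 7.
GR = (1 − 1/4) × 7² / 20 = 0.75 × 49 / 20 = 1.8375 dB.
Output = -3 − 1.8375 = -4.8375 dBu.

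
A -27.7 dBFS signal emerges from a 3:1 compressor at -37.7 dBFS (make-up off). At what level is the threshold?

Let T be the threshold. Output overshoot = (input overshoot)/R, so -37.7 − T = (-27.7 − T)/3.
3·(-37.7 − T) = -27.7 − T → 2·T = -113.1 − (-27.7) = -85.4.
T = -85.4/2 = -42.7 dBFS.

-42.7 dBFS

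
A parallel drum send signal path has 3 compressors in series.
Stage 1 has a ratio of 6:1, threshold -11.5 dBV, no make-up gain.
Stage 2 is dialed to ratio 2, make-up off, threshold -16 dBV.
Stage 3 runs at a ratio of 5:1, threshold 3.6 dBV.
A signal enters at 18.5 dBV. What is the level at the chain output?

-11.25 dBV

Stage 1: overshoot 30 dB → 30/6 = 5 dB → -6.5 dBV.
Stage 2: -6.5 dBV is 9.5 dB over -16 dBV; at 2:1 that becomes 4.75 dB over, giving -11.25 dBV.
Stage 3: -11.25 dBV is at or below the 3.6 dBV threshold — no compression; output -11.25 dBV.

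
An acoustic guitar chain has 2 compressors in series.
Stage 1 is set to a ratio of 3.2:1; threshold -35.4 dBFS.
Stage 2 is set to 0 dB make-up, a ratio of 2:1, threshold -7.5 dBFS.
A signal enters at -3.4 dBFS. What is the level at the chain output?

-25.4 dBFS

Stage 1: 32 dB above -35.4 dBFS, reduced 3.2:1 to 10 dB above → -25.4 dBFS.
Stage 2: below threshold (-25.4 ≤ -7.5); passes unchanged; output -25.4 dBFS.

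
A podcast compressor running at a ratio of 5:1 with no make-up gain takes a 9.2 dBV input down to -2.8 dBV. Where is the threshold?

Input is 15 dB above T (since output overshoot × R = input overshoot: (-2.8 − T)·5 = 9.2 − T gives T = -5.8 dBV).
Check: -5.8 + (9.2 − (-5.8))/5 = -5.8 + 3 = -2.8 dBV. ✓

-5.8 dBV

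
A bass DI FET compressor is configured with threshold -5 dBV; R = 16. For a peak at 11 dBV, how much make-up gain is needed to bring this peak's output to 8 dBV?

12 dB

Overshoot 16 dB → 16/16 = 1 dB after compression, so the compressed level is -5 + 1 = -4 dBV.
Make-up = target − compressed = 8 − (-4) = 12 dB.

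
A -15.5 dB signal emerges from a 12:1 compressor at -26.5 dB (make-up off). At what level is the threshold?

-27.5 dB

Gain reduction = -15.5 − (-26.5) = 11 dB; output overshoot = GR / (R − 1) = 11 / 11 = 1 dB.
Threshold = output − output overshoot = -26.5 − 1 = -27.5 dB.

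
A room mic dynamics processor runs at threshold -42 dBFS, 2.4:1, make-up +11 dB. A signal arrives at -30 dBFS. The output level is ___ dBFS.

-26 dBFS

The input is 12 dB above the -42 dBFS threshold.
The 12 dB excess becomes 5 dB after 2.4:1 reduction.
Output = -42 + 5 = -37 dBFS; make-up adds 11 dB, giving -26 dBFS.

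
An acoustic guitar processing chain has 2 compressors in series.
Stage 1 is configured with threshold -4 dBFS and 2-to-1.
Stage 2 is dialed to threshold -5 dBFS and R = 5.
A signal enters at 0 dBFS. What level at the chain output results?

-4.4 dBFS

Stage 1: 0 dBFS is 4 dB over -4 dBFS; at 2:1 that becomes 2 dB over, giving -2 dBFS.
Stage 2: overshoot 3 dB → 3/5 = 0.6 dB → -4.4 dBFS.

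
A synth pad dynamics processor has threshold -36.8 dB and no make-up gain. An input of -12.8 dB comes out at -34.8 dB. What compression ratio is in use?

Input overshoot = -12.8 − (-36.8) = 24 dB; output overshoot = -34.8 − (-36.8) = 2 dB.
Ratio = 24 / 2 = 12.

12:1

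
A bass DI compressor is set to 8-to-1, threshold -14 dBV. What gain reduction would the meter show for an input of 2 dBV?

14 dB

2 dBV exceeds the threshold by 16 dB.
At 8:1, output sits 16/8 = 2 dB above threshold.
GR = overshoot in − overshoot out = 16 − 2 = 14 dB.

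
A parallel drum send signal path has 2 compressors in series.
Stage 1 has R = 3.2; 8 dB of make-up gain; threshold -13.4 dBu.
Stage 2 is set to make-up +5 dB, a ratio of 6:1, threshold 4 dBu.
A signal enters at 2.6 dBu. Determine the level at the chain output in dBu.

4.6 dBu

Stage 1: 16 dB above -13.4 dBu, reduced 3.2:1 to 5 dB above → -8.4 dBu; +8 dB make-up → -0.4 dBu.
Stage 2: below threshold (-0.4 ≤ 4); passes unchanged; make-up brings it to 4.6 dBu.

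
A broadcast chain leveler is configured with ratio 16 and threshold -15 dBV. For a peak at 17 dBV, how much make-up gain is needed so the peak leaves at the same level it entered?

Without make-up, output = threshold + overshoot/16 = -15 + 2 = -13 dBV.
Gap to target: 30 dB.

30 dB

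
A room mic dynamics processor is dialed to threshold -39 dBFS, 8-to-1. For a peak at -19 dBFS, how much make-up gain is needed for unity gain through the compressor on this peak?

17.5 dB

Without make-up, output = threshold + overshoot/8 = -39 + 2.5 = -36.5 dBFS.
Gap to target: 17.5 dB.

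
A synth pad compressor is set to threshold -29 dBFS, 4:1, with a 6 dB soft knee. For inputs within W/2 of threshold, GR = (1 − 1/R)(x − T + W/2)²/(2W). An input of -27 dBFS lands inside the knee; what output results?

-28.5625 dBFS

x − T + W/2 = -27 − (-29) + 3 = 5.
GR = (1 − 1/4) × 5² / 12 = 0.75 × 25 / 12 = 1.5625 dB.
Output = -27 − 1.5625 = -28.5625 dBFS.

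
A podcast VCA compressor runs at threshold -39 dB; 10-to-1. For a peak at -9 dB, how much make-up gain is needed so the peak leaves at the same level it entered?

The peak compresses to -39 + 30/10 = -36 dB.
To reach -9 dB requires -9 − (-36) = 27 dB of make-up.

27 dB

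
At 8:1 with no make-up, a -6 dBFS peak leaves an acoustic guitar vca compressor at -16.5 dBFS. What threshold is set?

Let T be the threshold. Output overshoot = (input overshoot)/R, so -16.5 − T = (-6 − T)/8.
8·(-16.5 − T) = -6 − T → 7·T = -132 − (-6) = -126.
T = -126/7 = -18 dBFS.

-18 dBFS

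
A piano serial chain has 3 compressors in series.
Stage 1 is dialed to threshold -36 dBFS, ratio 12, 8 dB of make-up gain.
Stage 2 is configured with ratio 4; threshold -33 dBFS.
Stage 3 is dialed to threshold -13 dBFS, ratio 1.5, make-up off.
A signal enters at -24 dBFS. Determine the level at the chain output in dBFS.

-31.5 dBFS

Stage 1: -24 dBFS is 12 dB over -36 dBFS; at 12:1 that becomes 1 dB over, giving -35 dBFS; +8 dB make-up → -27 dBFS.
Stage 2: 6 dB above -33 dBFS, reduced 4:1 to 1.5 dB above → -31.5 dBFS.
Stage 3: -31.5 dBFS ≤ -13 dBFS, so stage 3 doesn't engage; output -31.5 dBFS.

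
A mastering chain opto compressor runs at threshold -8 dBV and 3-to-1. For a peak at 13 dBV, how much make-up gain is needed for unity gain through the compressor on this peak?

14 dB

Without make-up, output = threshold + overshoot/3 = -8 + 7 = -1 dBV.
Gap to target: 14 dB.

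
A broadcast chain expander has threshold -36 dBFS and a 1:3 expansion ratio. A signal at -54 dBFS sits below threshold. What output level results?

-90 dBFS

Below threshold, a 1:3 expander applies gain = (3−1)×(T − x) of attenuation.
(3−1) × 18 = 36 dB, so output = -54 − 36 = -90 dBFS.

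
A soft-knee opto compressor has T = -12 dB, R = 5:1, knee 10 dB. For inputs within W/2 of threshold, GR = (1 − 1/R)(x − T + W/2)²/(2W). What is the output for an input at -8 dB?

-11.24 dB

x − T + W/2 = -8 − (-12) + 5 = 9.
GR = (1 − 1/5) × 9² / 20 = 0.8 × 81 / 20 = 3.24 dB.
Output = -8 − 3.24 = -11.24 dB.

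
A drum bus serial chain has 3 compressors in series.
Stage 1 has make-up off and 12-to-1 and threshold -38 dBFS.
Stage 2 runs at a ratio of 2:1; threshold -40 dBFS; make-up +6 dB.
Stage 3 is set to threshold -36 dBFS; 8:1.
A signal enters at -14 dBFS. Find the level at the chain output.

-35.5 dBFS

Stage 1: overshoot 24 dB → 24/12 = 2 dB → -36 dBFS.
Stage 2: 4 dB above -40 dBFS, reduced 2:1 to 2 dB above → -38 dBFS; +6 dB make-up → -32 dBFS.
Stage 3: overshoot 4 dB → 4/8 = 0.5 dB → -35.5 dBFS.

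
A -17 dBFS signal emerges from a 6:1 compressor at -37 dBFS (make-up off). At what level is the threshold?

-41 dBFS

Input is 24 dB above T (since output overshoot × R = input overshoot: (-37 − T)·6 = -17 − T gives T = -41 dBFS).
Check: -41 + (-17 − (-41))/6 = -41 + 4 = -37 dBFS. ✓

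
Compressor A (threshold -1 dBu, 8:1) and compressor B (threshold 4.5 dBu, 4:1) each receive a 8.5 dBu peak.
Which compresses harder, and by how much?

A, by 5.3125 dB

A: 9.5 dB over, compressed to 1.1875 dB over, so 8.3125 dB of GR.
B: 4 dB over, compressed to 1 dB over, so 3 dB of GR.
A reduces 5.3125 dB more.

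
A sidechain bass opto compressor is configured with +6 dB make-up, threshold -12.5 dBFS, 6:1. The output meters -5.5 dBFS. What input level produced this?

-6.5 dBFS

Stripping the +6 dB make-up gives -11.5 dBFS at the gain stage.
Post-compression overshoot = -11.5 − (-12.5) = 1 dB.
Undo the ratio: input overshoot = 1 × 6 = 6 dB, giving input = -6.5 dBFS.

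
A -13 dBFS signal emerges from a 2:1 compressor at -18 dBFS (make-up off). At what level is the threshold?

-23 dBFS

Input is 10 dB above T (since output overshoot × R = input overshoot: (-18 − T)·2 = -13 − T gives T = -23 dBFS).
Check: -23 + (-13 − (-23))/2 = -23 + 5 = -18 dBFS. ✓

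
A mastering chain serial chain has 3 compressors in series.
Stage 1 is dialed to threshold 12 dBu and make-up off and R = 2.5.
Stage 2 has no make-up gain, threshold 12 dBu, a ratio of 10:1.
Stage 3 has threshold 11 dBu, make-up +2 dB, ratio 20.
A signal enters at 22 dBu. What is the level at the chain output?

13.07 dBu

Stage 1: overshoot 10 dB → 10/2.5 = 4 dB → 16 dBu.
Stage 2: 4 dB above 12 dBu, reduced 10:1 to 0.4 dB above → 12.4 dBu.
Stage 3: overshoot 1.4 dB → 1.4/20 = 0.07 dB → 11.07 dBu; +2 dB make-up → 13.07 dBu.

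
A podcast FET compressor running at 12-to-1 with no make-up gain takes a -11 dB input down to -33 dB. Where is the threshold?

Let T be the threshold. Output overshoot = (input overshoot)/R, so -33 − T = (-11 − T)/12.
12·(-33 − T) = -11 − T → 11·T = -396 − (-11) = -385.
T = -385/11 = -35 dB.

-35 dB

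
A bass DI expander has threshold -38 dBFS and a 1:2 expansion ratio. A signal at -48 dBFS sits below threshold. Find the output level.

Undershoot = (-38) − (-48) = 10 dB.
At 1:2, that expands to 20 dB under threshold.
Output = -38 − 20 = -58 dBFS.

-58 dBFS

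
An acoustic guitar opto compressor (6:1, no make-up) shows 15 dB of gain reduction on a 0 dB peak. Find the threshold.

-18 dB

Input is 18 dB above T (since output overshoot × R = input overshoot: (-15 − T)·6 = 0 − T gives T = -18 dB).
Check: -18 + (0 − (-18))/6 = -18 + 3 = -15 dB. ✓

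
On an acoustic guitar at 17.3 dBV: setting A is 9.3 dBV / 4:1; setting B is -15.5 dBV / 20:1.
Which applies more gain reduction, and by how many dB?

B, by 25.16 dB

A: 8 dB over, compressed to 2 dB over, so 6 dB of GR.
B: 32.8 dB over, compressed to 1.64 dB over, so 31.16 dB of GR.
Difference: 25.16 dB in favour of B.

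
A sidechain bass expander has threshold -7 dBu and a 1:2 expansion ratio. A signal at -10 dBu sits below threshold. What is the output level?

-13 dBu

Undershoot = (-7) − (-10) = 3 dB.
At 1:2, that expands to 6 dB under threshold.
Output = -7 − 6 = -13 dBu.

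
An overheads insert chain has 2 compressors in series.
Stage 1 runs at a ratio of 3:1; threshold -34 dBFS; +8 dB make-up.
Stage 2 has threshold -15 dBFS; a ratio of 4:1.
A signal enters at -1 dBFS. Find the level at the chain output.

-15 dBFS

Stage 1: 33 dB above -34 dBFS, reduced 3:1 to 11 dB above → -23 dBFS; +8 dB make-up → -15 dBFS.
Stage 2: -15 dBFS is at or below the -15 dBFS threshold — no compression; output -15 dBFS.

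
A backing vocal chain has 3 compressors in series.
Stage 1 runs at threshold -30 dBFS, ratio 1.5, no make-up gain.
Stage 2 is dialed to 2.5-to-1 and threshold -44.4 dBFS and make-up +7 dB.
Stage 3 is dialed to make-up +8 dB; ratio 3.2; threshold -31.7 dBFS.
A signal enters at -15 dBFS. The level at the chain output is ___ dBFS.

-22.43125 dBFS

Stage 1: overshoot 15 dB → 15/1.5 = 10 dB → -20 dBFS.
Stage 2: 24.4 dB above -44.4 dBFS, reduced 2.5:1 to 9.76 dB above → -34.64 dBFS; +7 dB make-up → -27.64 dBFS.
Stage 3: overshoot 4.06 dB → 4.06/3.2 = 1.26875 dB → -30.43125 dBFS; +8 dB make-up → -22.43125 dBFS.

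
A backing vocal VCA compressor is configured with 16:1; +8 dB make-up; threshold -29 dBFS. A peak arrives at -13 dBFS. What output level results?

-20 dBFS

The input is 16 dB above the -29 dBFS threshold.
16:1 compression reduces that to 16/16 = 1 dB over.
That puts the output at -28 dBFS; make-up adds 8 dB, giving -20 dBFS.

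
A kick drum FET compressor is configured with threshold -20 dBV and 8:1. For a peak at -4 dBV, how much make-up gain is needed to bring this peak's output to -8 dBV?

Overshoot 16 dB → 16/8 = 2 dB after compression, so the compressed level is -20 + 2 = -18 dBV.
Make-up = target − compressed = -8 − (-18) = 10 dB.

10 dB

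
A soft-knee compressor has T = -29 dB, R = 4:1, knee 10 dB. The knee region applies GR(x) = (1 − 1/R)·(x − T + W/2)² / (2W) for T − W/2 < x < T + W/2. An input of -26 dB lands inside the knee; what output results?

x − T + W/2 = -26 − (-29) + 5 = 8.
GR = (1 − 1/4) × 8² / 20 = 0.75 × 64 / 20 = 2.4 dB.
Output = -26 − 2.4 = -28.4 dB.

-28.4 dB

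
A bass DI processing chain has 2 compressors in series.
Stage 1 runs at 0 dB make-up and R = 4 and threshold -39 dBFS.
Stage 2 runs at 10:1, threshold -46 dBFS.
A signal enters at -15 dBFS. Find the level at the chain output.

-44.7 dBFS

Stage 1: overshoot 24 dB → 24/4 = 6 dB → -33 dBFS.
Stage 2: -33 dBFS is 13 dB over -46 dBFS; at 10:1 that becomes 1.3 dB over, giving -44.7 dBFS.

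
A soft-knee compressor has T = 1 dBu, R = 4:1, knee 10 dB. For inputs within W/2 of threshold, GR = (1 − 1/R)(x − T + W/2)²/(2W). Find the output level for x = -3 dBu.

-3.0375 dBu

x − T + W/2 = -3 − 1 + 5 = 1.
GR = (1 − 1/4) × 1² / 20 = 0.75 × 1 / 20 = 0.0375 dB.
Output = -3 − 0.0375 = -3.0375 dBu.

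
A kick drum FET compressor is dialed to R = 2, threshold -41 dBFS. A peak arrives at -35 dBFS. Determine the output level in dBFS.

-38 dBFS

Overshoot: -35 − (-41) = 6 dB.
The 6 dB excess becomes 3 dB after 2:1 reduction.
Output = -41 + 3 = -38 dBFS.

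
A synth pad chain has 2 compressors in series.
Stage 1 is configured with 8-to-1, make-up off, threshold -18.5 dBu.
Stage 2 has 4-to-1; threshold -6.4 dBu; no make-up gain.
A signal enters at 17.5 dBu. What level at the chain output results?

-14 dBu

Stage 1: 36 dB above -18.5 dBu, reduced 8:1 to 4.5 dB above → -14 dBu.
Stage 2: below threshold (-14 ≤ -6.4); passes unchanged; output -14 dBu.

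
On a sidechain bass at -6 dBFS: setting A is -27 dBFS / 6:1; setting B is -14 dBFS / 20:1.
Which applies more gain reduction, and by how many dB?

A, by 9.9 dB

A: GR = 21 − 21/6 = 17.5 dB.
B: GR = 8 − 8/20 = 7.6 dB.
A applies 9.9 dB more gain reduction.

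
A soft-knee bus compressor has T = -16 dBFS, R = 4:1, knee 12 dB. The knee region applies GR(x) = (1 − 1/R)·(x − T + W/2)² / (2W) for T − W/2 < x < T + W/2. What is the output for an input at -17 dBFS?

x − T + W/2 = -17 − (-16) + 6 = 5.
GR = (1 − 1/4) × 5² / 24 = 0.75 × 25 / 24 = 0.78125 dB.
Output = -17 − 0.78125 = -17.78125 dBFS.

-17.78125 dBFS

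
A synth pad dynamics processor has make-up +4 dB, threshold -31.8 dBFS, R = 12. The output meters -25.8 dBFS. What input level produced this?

-7.8 dBFS

Before make-up, the level was -25.8 − 4 = -29.8 dBFS.
The compressed level sits -29.8 − (-31.8) = 2 dB over threshold.
Input overshoot = R × output overshoot = 24 dB → input = -31.8 + 24 = -7.8 dBFS.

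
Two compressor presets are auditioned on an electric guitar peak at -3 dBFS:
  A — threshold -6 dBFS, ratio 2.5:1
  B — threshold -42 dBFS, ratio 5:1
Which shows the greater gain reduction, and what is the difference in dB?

B, by 29.4 dB

A: GR = 3 − 3/2.5 = 1.8 dB.
B: GR = 39 − 39/5 = 31.2 dB.
Difference: 29.4 dB in favour of B.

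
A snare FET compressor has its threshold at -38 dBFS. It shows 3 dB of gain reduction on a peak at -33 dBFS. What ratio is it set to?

2.5:1

Input overshoot = -33 − (-38) = 5 dB.
Output overshoot = 5 − 3 = 2 dB.
Ratio = input overshoot / output overshoot = 5 / 2 = 2.5.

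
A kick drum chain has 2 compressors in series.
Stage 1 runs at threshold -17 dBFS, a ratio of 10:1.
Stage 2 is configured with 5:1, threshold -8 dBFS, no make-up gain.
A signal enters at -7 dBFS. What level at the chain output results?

Stage 1: -7 dBFS is 10 dB over -17 dBFS; at 10:1 that becomes 1 dB over, giving -16 dBFS.
Stage 2: -16 dBFS is at or below the -8 dBFS threshold — no compression; output -16 dBFS.

-16 dBFS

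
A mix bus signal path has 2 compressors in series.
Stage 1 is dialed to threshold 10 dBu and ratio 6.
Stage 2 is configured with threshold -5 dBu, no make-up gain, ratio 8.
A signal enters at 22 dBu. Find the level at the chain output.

Stage 1: 12 dB above 10 dBu, reduced 6:1 to 2 dB above → 12 dBu.
Stage 2: 12 dBu is 17 dB over -5 dBu; at 8:1 that becomes 2.125 dB over, giving -2.875 dBu.

-2.875 dBu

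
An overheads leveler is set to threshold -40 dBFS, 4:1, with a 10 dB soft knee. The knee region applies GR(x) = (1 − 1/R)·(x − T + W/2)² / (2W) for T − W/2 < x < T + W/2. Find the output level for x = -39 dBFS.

-40.35 dBFS

x − T + W/2 = -39 − (-40) + 5 = 6.
GR = (1 − 1/4) × 6² / 20 = 0.75 × 36 / 20 = 1.35 dB.
Output = -39 − 1.35 = -40.35 dBFS.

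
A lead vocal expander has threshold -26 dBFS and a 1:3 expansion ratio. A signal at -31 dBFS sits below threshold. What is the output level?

Undershoot = (-26) − (-31) = 5 dB.
At 1:3, that expands to 15 dB under threshold.
Output = -26 − 15 = -41 dBFS.

-41 dBFS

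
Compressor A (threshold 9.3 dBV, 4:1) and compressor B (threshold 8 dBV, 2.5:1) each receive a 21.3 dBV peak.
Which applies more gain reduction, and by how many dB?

A, by 1.02 dB

A: GR = 12 − 12/4 = 9 dB.
B: GR = 13.3 − 13.3/2.5 = 7.98 dB.
Difference: 1.02 dB in favour of A.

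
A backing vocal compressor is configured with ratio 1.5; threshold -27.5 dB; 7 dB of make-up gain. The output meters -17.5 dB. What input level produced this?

-23 dB

Stripping the +7 dB make-up gives -24.5 dB at the gain stage.
The compressed level sits -24.5 − (-27.5) = 3 dB over threshold.
Before 1.5:1 compression the overshoot was 3 × 1.5 = 4.5 dB, so input = -27.5 + 4.5 = -23 dB.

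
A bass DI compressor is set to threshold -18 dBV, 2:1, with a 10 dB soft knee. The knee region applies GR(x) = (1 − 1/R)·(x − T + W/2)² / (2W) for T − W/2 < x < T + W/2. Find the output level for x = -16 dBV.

-17.225 dBV

x − T + W/2 = -16 − (-18) + 5 = 7.
GR = (1 − 1/2) × 7² / 20 = 0.5 × 49 / 20 = 1.225 dB.
Output = -16 − 1.225 = -17.225 dBV.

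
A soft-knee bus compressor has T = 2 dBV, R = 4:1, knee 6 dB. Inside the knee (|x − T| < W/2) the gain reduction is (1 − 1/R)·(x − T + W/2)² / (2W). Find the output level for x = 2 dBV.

1.4375 dBV

x − T + W/2 = 2 − 2 + 3 = 3.
GR = (1 − 1/4) × 3² / 12 = 0.75 × 9 / 12 = 0.5625 dB.
Output = 2 − 0.5625 = 1.4375 dBV.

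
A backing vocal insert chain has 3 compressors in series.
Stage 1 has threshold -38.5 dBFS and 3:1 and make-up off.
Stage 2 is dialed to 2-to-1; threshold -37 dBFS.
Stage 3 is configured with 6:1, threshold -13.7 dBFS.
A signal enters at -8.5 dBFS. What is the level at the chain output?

Stage 1: -8.5 dBFS is 30 dB over -38.5 dBFS; at 3:1 that becomes 10 dB over, giving -28.5 dBFS.
Stage 2: -28.5 dBFS is 8.5 dB over -37 dBFS; at 2:1 that becomes 4.25 dB over, giving -32.75 dBFS.
Stage 3: -32.75 dBFS ≤ -13.7 dBFS, so stage 3 doesn't engage; output -32.75 dBFS.

-32.75 dBFS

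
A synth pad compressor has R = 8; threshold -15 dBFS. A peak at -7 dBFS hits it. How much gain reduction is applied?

Overshoot = -7 − (-15) = 8 dB.
At 8:1, output sits 8/8 = 1 dB above threshold.
So the signal is attenuated by 8 − 1 = 7 dB.

7 dB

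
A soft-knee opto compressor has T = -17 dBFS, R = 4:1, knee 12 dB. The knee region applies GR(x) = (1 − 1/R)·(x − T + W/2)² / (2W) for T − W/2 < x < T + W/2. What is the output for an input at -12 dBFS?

-15.78125 dBFS

x − T + W/2 = -12 − (-17) + 6 = 11.
GR = (1 − 1/4) × 11² / 24 = 0.75 × 121 / 24 = 3.78125 dB.
Output = -12 − 3.78125 = -15.78125 dBFS.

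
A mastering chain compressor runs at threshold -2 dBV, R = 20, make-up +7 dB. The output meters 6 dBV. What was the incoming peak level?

Remove make-up: 6 − 7 = -1 dBV.
The compressed level sits -1 − (-2) = 1 dB over threshold.
Input overshoot = R × output overshoot = 20 dB → input = -2 + 20 = 18 dBV.

18 dBV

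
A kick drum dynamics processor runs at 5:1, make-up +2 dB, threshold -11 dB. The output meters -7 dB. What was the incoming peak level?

-1 dB

Remove make-up: -7 − 2 = -9 dB.
That's 2 dB above the -11 dB threshold.
Undo the ratio: input overshoot = 2 × 5 = 10 dB, giving input = -1 dB.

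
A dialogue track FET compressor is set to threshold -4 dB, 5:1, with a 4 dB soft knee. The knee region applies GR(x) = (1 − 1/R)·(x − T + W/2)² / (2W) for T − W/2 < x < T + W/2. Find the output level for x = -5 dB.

x − T + W/2 = -5 − (-4) + 2 = 1.
GR = (1 − 1/5) × 1² / 8 = 0.8 × 1 / 8 = 0.1 dB.
Output = -5 − 0.1 = -5.1 dB.

-5.1 dB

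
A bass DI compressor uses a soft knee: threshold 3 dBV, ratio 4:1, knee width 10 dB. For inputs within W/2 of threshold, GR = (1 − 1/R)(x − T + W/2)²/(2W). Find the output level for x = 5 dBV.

3.1625 dBV

x − T + W/2 = 5 − 3 + 5 = 7.
GR = (1 − 1/4) × 7² / 20 = 0.75 × 49 / 20 = 1.8375 dB.
Output = 5 − 1.8375 = 3.1625 dBV.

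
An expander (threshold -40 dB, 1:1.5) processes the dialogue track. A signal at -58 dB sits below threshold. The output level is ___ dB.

Undershoot = (-40) − (-58) = 18 dB.
At 1:1.5, that expands to 27 dB under threshold.
Output = -40 − 27 = -67 dB.

-67 dB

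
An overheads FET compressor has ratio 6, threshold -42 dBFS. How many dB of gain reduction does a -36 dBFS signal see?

5 dB

Overshoot = -36 − (-42) = 6 dB.
After 6:1 compression the overshoot becomes 6/6 = 1 dB.
GR = overshoot in − overshoot out = 6 − 1 = 5 dB.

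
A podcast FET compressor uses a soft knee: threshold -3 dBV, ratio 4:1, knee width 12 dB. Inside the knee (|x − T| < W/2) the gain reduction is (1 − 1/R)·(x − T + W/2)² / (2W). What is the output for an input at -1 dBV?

-3 dBV

x − T + W/2 = -1 − (-3) + 6 = 8.
GR = (1 − 1/4) × 8² / 24 = 0.75 × 64 / 24 = 2 dB.
Output = -1 − 2 = -3 dBV.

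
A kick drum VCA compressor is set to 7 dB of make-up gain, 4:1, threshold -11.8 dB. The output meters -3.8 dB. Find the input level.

Before make-up, the level was -3.8 − 7 = -10.8 dB.
That's 1 dB above the -11.8 dB threshold.
Before 4:1 compression the overshoot was 1 × 4 = 4 dB, so input = -11.8 + 4 = -7.8 dB.

-7.8 dB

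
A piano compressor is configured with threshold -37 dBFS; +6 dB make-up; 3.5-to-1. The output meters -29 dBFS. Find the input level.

Stripping the +6 dB make-up gives -35 dBFS at the gain stage.
The compressed level sits -35 − (-37) = 2 dB over threshold.
Before 3.5:1 compression the overshoot was 2 × 3.5 = 7 dB, so input = -37 + 7 = -30 dBFS.

-30 dBFS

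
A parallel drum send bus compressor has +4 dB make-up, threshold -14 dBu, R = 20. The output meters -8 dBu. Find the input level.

26 dBu

Remove make-up: -8 − 4 = -12 dBu.
That's 2 dB above the -14 dBu threshold.
Undo the ratio: input overshoot = 2 × 20 = 40 dB, giving input = 26 dBu.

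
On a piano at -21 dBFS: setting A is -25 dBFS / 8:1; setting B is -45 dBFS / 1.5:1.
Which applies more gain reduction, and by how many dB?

A: GR = 4 − 4/8 = 3.5 dB.
B: GR = 24 − 24/1.5 = 8 dB.
B reduces 4.5 dB more.

B, by 4.5 dB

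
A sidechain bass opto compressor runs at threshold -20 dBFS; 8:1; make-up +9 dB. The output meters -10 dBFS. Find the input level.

Before make-up, the level was -10 − 9 = -19 dBFS.
That's 1 dB above the -20 dBFS threshold.
Input overshoot = R × output overshoot = 8 dB → input = -20 + 8 = -12 dBFS.

-12 dBFS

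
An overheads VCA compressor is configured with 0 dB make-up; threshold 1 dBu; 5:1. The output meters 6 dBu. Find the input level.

The compressed level sits 6 − 1 = 5 dB over threshold.
Input overshoot = R × output overshoot = 25 dB → input = 1 + 25 = 26 dBu.

26 dBu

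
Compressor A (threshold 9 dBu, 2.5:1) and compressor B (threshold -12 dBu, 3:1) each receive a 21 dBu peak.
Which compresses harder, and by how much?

A: 12 dB over, compressed to 4.8 dB over, so 7.2 dB of GR.
B: 33 dB over, compressed to 11 dB over, so 22 dB of GR.
B reduces 14.8 dB more.

B, by 14.8 dB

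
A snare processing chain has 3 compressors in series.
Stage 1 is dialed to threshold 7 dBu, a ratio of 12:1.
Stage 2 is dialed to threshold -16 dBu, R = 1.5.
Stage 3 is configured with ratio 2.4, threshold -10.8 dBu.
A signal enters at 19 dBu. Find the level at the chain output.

Stage 1: overshoot 12 dB → 12/12 = 1 dB → 8 dBu.
Stage 2: 24 dB above -16 dBu, reduced 1.5:1 to 16 dB above → 0 dBu.
Stage 3: overshoot 10.8 dB → 10.8/2.4 = 4.5 dB → -6.3 dBu.

-6.3 dBu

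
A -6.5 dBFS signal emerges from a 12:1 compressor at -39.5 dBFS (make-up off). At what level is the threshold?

-42.5 dBFS

Gain reduction = -6.5 − (-39.5) = 33 dB; output overshoot = GR / (R − 1) = 33 / 11 = 3 dB.
Threshold = output − output overshoot = -39.5 − 3 = -42.5 dBFS.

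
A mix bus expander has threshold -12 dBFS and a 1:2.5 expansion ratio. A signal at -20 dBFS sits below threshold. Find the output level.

Below threshold, a 1:2.5 expander applies gain = (2.5−1)×(T − x) of attenuation.
(2.5−1) × 8 = 12 dB, so output = -20 − 12 = -32 dBFS.

-32 dBFS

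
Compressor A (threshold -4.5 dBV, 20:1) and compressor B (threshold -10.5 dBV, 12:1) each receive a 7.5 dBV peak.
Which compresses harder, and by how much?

A: 12 dB over, compressed to 0.6 dB over, so 11.4 dB of GR.
B: 18 dB over, compressed to 1.5 dB over, so 16.5 dB of GR.
B reduces 5.1 dB more.

B, by 5.1 dB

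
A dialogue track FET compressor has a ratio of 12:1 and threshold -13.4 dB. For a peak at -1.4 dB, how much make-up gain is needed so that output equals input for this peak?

The peak compresses to -13.4 + 12/12 = -12.4 dB.
To reach -1.4 dB requires -1.4 − (-12.4) = 11 dB of make-up.

11 dB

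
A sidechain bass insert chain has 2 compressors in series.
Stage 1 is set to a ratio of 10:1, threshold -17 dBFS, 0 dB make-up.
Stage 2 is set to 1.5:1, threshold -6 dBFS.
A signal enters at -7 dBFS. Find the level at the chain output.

-16 dBFS

Stage 1: -7 dBFS is 10 dB over -17 dBFS; at 10:1 that becomes 1 dB over, giving -16 dBFS.
Stage 2: below threshold (-16 ≤ -6); passes unchanged; output -16 dBFS.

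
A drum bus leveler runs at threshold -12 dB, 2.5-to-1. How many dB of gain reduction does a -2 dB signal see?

6 dB

Overshoot = -2 − (-12) = 10 dB.
A 2.5:1 ratio leaves 4 dB of that excess.
GR = overshoot in − overshoot out = 10 − 4 = 6 dB.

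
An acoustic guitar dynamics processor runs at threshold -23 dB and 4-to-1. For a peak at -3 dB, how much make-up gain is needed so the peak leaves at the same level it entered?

The peak compresses to -23 + 20/4 = -18 dB.
To reach -3 dB requires -3 − (-18) = 15 dB of make-up.

15 dB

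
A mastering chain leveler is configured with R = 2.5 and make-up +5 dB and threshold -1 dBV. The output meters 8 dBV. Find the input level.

Remove make-up: 8 − 5 = 3 dBV.
Post-compression overshoot = 3 − (-1) = 4 dB.
Undo the ratio: input overshoot = 4 × 2.5 = 10 dB, giving input = 9 dBV.

9 dBV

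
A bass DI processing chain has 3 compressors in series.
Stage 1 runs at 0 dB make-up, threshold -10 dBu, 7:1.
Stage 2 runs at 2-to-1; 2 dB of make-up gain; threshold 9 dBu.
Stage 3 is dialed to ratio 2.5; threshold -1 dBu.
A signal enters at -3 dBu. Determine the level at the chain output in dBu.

-7 dBu

Stage 1: 7 dB above -10 dBu, reduced 7:1 to 1 dB above → -9 dBu.
Stage 2: -9 dBu is at or below the 9 dBu threshold — no compression; make-up brings it to -7 dBu.
Stage 3: -7 dBu is at or below the -1 dBu threshold — no compression; output -7 dBu.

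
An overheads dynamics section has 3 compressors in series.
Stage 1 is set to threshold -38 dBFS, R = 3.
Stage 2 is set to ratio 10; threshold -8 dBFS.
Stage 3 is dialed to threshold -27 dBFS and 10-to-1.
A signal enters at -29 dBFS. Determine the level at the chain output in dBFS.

-35 dBFS

Stage 1: overshoot 9 dB → 9/3 = 3 dB → -35 dBFS.
Stage 2: -35 dBFS is at or below the -8 dBFS threshold — no compression; output -35 dBFS.
Stage 3: -35 dBFS ≤ -27 dBFS, so stage 3 doesn't engage; output -35 dBFS.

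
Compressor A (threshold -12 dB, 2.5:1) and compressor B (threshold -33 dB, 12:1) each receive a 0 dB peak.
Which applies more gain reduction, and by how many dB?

A: overshoot 12 dB → output overshoot 4.8 dB → GR 7.2 dB.
B: overshoot 33 dB → output overshoot 2.75 dB → GR 30.25 dB.
B applies 23.05 dB more gain reduction.

B, by 23.05 dB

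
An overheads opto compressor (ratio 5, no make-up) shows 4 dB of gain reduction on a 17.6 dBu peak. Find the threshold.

12.6 dBu

Gain reduction = 17.6 − 13.6 = 4 dB; output overshoot = GR / (R − 1) = 4 / 4 = 1 dB.
Threshold = output − output overshoot = 13.6 − 1 = 12.6 dBu.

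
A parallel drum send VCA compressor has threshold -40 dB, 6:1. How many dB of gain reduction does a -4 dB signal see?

-4 dB exceeds the threshold by 36 dB.
A 6:1 ratio leaves 6 dB of that excess.
So the signal is attenuated by 36 − 6 = 30 dB.

30 dB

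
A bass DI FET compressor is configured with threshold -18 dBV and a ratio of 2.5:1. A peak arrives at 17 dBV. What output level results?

Overshoot: 17 − (-18) = 35 dB.
The 35 dB excess becomes 14 dB after 2.5:1 reduction.
That puts the output at -4 dBV.

-4 dBV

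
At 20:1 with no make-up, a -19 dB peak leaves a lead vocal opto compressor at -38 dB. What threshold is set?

Gain reduction = -19 − (-38) = 19 dB; output overshoot = GR / (R − 1) = 19 / 19 = 1 dB.
Threshold = output − output overshoot = -38 − 1 = -39 dB.

-39 dB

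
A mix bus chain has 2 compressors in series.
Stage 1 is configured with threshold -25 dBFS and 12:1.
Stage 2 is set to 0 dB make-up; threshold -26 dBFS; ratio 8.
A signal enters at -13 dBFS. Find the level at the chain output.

Stage 1: 12 dB above -25 dBFS, reduced 12:1 to 1 dB above → -24 dBFS.
Stage 2: 2 dB above -26 dBFS, reduced 8:1 to 0.25 dB above → -25.75 dBFS.

-25.75 dBFS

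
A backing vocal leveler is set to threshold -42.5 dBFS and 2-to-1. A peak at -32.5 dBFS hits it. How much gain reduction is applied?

The signal is 10 dB above threshold.
At 2:1, output sits 10/2 = 5 dB above threshold.
Gain reduction = 10 − 5 = 5 dB.

5 dB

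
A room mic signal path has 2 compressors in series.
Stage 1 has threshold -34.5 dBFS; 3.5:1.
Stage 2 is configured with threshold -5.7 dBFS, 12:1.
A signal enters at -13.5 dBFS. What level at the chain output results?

-28.5 dBFS

Stage 1: 21 dB above -34.5 dBFS, reduced 3.5:1 to 6 dB above → -28.5 dBFS.
Stage 2: -28.5 dBFS ≤ -5.7 dBFS, so stage 2 doesn't engage; output -28.5 dBFS.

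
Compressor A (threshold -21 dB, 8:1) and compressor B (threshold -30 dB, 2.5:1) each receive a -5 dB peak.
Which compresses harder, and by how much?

A: overshoot 16 dB → output overshoot 2 dB → GR 14 dB.
B: overshoot 25 dB → output overshoot 10 dB → GR 15 dB.
B applies 1 dB more gain reduction.

B, by 1 dB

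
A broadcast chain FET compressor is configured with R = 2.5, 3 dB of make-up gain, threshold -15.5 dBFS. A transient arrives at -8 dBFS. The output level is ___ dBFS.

-9.5 dBFS

-8 dBFS sits 7.5 dB over threshold.
2.5:1 compression reduces that to 7.5/2.5 = 3 dB over.
That puts the output at -12.5 dBFS; make-up adds 3 dB, giving -9.5 dBFS.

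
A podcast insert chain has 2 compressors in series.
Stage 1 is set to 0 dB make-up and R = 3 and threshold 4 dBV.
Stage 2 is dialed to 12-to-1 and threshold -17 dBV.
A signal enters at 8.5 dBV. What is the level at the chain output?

-15.125 dBV

Stage 1: 4.5 dB above 4 dBV, reduced 3:1 to 1.5 dB above → 5.5 dBV.
Stage 2: 5.5 dBV is 22.5 dB over -17 dBV; at 12:1 that becomes 1.875 dB over, giving -15.125 dBV.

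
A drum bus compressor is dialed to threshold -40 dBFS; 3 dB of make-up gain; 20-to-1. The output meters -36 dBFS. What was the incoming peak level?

Remove make-up: -36 − 3 = -39 dBFS.
The compressed level sits -39 − (-40) = 1 dB over threshold.
Undo the ratio: input overshoot = 1 × 20 = 20 dB, giving input = -20 dBFS.

-20 dBFS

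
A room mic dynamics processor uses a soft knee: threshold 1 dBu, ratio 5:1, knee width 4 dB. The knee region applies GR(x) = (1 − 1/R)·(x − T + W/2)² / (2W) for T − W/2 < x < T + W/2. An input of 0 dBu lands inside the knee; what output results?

-0.1 dBu

x − T + W/2 = 0 − 1 + 2 = 1.
GR = (1 − 1/5) × 1² / 8 = 0.8 × 1 / 8 = 0.1 dB.
Output = 0 − 0.1 = -0.1 dBu.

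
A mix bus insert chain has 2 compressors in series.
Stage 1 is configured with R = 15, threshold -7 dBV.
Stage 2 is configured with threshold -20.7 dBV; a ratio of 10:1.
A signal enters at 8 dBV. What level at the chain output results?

-19.23 dBV

Stage 1: 15 dB above -7 dBV, reduced 15:1 to 1 dB above → -6 dBV.
Stage 2: -6 dBV is 14.7 dB over -20.7 dBV; at 10:1 that becomes 1.47 dB over, giving -19.23 dBV.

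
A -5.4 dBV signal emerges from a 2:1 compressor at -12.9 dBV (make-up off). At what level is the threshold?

Let T be the threshold. Output overshoot = (input overshoot)/R, so -12.9 − T = (-5.4 − T)/2.
2·(-12.9 − T) = -5.4 − T → 1·T = -25.8 − (-5.4) = -20.4.
T = -20.4/1 = -20.4 dBV.

-20.4 dBV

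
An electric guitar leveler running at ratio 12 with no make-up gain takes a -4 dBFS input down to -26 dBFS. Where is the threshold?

Let T be the threshold. Output overshoot = (input overshoot)/R, so -26 − T = (-4 − T)/12.
12·(-26 − T) = -4 − T → 11·T = -312 − (-4) = -308.
T = -308/11 = -28 dBFS.

-28 dBFS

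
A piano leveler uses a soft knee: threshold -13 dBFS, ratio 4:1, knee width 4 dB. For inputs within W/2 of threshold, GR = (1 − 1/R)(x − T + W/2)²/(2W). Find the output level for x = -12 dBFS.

-12.84375 dBFS

x − T + W/2 = -12 − (-13) + 2 = 3.
GR = (1 − 1/4) × 3² / 8 = 0.75 × 9 / 8 = 0.84375 dB.
Output = -12 − 0.84375 = -12.84375 dBFS.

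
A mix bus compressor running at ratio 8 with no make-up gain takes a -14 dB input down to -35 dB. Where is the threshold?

-38 dB

Input is 24 dB above T (since output overshoot × R = input overshoot: (-35 − T)·8 = -14 − T gives T = -38 dB).
Check: -38 + (-14 − (-38))/8 = -38 + 3 = -35 dB. ✓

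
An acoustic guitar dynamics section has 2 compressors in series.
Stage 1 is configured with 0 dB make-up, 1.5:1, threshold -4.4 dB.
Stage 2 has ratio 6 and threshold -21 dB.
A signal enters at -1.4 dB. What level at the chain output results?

-17.9 dB

Stage 1: -1.4 dB is 3 dB over -4.4 dB; at 1.5:1 that becomes 2 dB over, giving -2.4 dB.
Stage 2: -2.4 dB is 18.6 dB over -21 dB; at 6:1 that becomes 3.1 dB over, giving -17.9 dB.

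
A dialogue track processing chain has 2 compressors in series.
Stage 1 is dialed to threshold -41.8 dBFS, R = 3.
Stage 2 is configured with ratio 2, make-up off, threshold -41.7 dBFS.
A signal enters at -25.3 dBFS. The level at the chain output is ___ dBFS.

-39 dBFS

Stage 1: 16.5 dB above -41.8 dBFS, reduced 3:1 to 5.5 dB above → -36.3 dBFS.
Stage 2: overshoot 5.4 dB → 5.4/2 = 2.7 dB → -39 dBFS.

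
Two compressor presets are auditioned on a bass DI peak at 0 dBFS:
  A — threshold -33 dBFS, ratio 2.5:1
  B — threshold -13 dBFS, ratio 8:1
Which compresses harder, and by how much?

A, by 8.425 dB

A: GR = 33 − 33/2.5 = 19.8 dB.
B: GR = 13 − 13/8 = 11.375 dB.
A applies 8.425 dB more gain reduction.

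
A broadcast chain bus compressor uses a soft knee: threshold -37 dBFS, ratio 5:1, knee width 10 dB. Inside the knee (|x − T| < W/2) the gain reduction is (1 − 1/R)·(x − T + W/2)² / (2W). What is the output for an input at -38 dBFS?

-38.64 dBFS

x − T + W/2 = -38 − (-37) + 5 = 4.
GR = (1 − 1/5) × 4² / 20 = 0.8 × 16 / 20 = 0.64 dB.
Output = -38 − 0.64 = -38.64 dBFS.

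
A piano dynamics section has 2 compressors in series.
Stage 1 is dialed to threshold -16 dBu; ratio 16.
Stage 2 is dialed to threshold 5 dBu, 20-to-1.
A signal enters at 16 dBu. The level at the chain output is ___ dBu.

Stage 1: 16 dBu is 32 dB over -16 dBu; at 16:1 that becomes 2 dB over, giving -14 dBu.
Stage 2: below threshold (-14 ≤ 5); passes unchanged; output -14 dBu.

-14 dBu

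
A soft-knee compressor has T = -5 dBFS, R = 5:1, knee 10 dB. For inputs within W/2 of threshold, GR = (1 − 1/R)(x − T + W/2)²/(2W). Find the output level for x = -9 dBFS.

x − T + W/2 = -9 − (-5) + 5 = 1.
GR = (1 − 1/5) × 1² / 20 = 0.8 × 1 / 20 = 0.04 dB.
Output = -9 − 0.04 = -9.04 dBFS.

-9.04 dBFS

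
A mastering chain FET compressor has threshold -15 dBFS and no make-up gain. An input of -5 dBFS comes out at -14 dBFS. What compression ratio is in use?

Input overshoot = -5 − (-15) = 10 dB; output overshoot = -14 − (-15) = 1 dB.
Ratio = 10 / 1 = 10.

10:1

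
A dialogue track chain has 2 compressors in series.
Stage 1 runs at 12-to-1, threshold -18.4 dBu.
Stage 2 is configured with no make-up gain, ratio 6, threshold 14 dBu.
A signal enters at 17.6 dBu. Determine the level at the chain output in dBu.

Stage 1: 36 dB above -18.4 dBu, reduced 12:1 to 3 dB above → -15.4 dBu.
Stage 2: below threshold (-15.4 ≤ 14); passes unchanged; output -15.4 dBu.

-15.4 dBu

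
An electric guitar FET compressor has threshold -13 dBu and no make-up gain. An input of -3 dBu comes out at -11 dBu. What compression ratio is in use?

Input overshoot = -3 − (-13) = 10 dB; output overshoot = -11 − (-13) = 2 dB.
Ratio = 10 / 2 = 5.

5:1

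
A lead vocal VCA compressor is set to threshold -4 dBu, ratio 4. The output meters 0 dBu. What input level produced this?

Post-compression overshoot = 0 − (-4) = 4 dB.
Before 4:1 compression the overshoot was 4 × 4 = 16 dB, so input = -4 + 16 = 12 dBu.

12 dBu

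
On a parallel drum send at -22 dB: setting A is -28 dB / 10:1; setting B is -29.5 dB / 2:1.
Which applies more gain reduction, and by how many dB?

A, by 1.65 dB

A: GR = 6 − 6/10 = 5.4 dB.
B: GR = 7.5 − 7.5/2 = 3.75 dB.
A applies 1.65 dB more gain reduction.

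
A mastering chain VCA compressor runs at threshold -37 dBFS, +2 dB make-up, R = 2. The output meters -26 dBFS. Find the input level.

-19 dBFS

Before make-up, the level was -26 − 2 = -28 dBFS.
The compressed level sits -28 − (-37) = 9 dB over threshold.
Input overshoot = R × output overshoot = 18 dB → input = -37 + 18 = -19 dBFS.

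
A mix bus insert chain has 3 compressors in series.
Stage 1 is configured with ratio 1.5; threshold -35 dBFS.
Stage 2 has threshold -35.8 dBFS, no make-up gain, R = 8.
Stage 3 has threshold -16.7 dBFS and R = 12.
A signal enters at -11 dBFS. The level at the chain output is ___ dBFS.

-33.7 dBFS

Stage 1: overshoot 24 dB → 24/1.5 = 16 dB → -19 dBFS.
Stage 2: 16.8 dB above -35.8 dBFS, reduced 8:1 to 2.1 dB above → -33.7 dBFS.
Stage 3: -33.7 dBFS is at or below the -16.7 dBFS threshold — no compression; output -33.7 dBFS.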